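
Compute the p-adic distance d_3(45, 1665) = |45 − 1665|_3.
d_3(45, 1665) = 1/81

Step 1 — x − y = 45 − 1665 = -1620. Step 2 — v_3(-1620) = 4 (factor: -1620 = −(3^4 · 20); the sign does not affect v_p). Step 3 — |x − y|_3 = 3^{-4} = 1/81.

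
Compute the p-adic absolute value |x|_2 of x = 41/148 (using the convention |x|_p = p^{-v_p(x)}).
|41/148|_2 = 4

Step 1 — compute v_2(x) by factoring powers of 2 out of the numerator and denominator: v_2(41/148) = -2. Step 2 — apply |x|_p = p^{-v_p(x)} = 2^{2} = 4.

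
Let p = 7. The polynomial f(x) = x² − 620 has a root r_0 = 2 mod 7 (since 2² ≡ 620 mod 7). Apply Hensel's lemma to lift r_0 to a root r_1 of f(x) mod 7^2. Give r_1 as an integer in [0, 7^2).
r_1 = 9 (mod 49)

Hensel's recurrence: r_{i+1} = r_i − f(r_i)·(f′(r_i))^{-1} mod 7^{i+2}, with f′(x) = 2x. Iterate:
  r_0 = 2 (mod 7)
  r_1 = 9 (mod 49)
Final: r_1 = 9, and one checks f(r_1) ≡ 0 mod 7^2.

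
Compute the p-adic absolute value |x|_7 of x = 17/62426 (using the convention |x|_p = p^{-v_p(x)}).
|17/62426|_7 = 2401

Step 1 — compute v_7(x) by factoring powers of 7 out of the numerator and denominator: v_7(17/62426) = -4. Step 2 — apply |x|_p = p^{-v_p(x)} = 7^{4} = 2401.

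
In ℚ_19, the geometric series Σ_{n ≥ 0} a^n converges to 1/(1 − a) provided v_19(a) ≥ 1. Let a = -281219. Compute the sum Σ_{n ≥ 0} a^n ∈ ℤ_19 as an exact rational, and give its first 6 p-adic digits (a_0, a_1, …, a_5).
Σ a^n = 1/(1 − a) = 1/281220;  first 6 digits = (1, 0, 0, 16, 16, 18)

v_19(a) = 3 ≥ 1, so the series converges in ℤ_19 to 1/(1 − a) = 1/(1 − (-281219)) = 1/281220. Expand this rational in ℤ_19: compute digits iteratively via d_i = x_i mod 19, x_{i+1} = (x_i − d_i)/19. The first 6 digits are (1, 0, 0, 16, 16, 18).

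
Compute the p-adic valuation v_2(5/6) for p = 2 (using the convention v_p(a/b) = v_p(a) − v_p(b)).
v_2(5/6) = -1

Factor powers of 2 from the numerator and denominator of the reduced fraction: 5 = 2^0 · 5 and 6 = 2^1 · 3. Apply v_p(a/b) = v_p(a) − v_p(b): v_2(5/6) = 0 − 1 = -1.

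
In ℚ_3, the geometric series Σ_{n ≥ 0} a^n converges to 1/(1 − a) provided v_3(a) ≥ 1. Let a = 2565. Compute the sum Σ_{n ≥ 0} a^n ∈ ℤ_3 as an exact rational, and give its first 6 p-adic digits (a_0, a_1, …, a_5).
Σ a^n = 1/(1 − a) = -1/2564;  first 6 digits = (1, 0, 0, 2, 1, 1)

v_3(a) = 3 ≥ 1, so the series converges in ℤ_3 to 1/(1 − a) = 1/(1 − 2565) = -1/2564. Expand this rational in ℤ_3: compute digits iteratively via d_i = x_i mod 3, x_{i+1} = (x_i − d_i)/3. The first 6 digits are (1, 0, 0, 2, 1, 1).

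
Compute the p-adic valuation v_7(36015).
v_7(36015) = 4

v_7(n) is the largest exponent k such that 7^k divides n. Factor out: 36015 = 7^4 · 15. (Sign doesn't affect v_p.) So v_7(36015) = 4.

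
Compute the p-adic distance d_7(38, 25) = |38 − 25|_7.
d_7(38, 25) = 1

Step 1 — x − y = 38 − 25 = 13. Step 2 — v_7(13) = 0 (factor: 13 = (7^0 · 13); the sign does not affect v_p). Step 3 — |x − y|_7 = 7^{0} = 1.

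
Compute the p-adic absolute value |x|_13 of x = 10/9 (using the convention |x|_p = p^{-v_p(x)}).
|10/9|_13 = 1

Step 1 — compute v_13(x) by factoring powers of 13 out of the numerator and denominator: v_13(10/9) = 0. Step 2 — apply |x|_p = p^{-v_p(x)} = 13^{0} = 1.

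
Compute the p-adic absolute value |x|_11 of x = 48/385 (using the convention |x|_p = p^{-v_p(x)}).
|48/385|_11 = 11

Step 1 — compute v_11(x) by factoring powers of 11 out of the numerator and denominator: v_11(48/385) = -1. Step 2 — apply |x|_p = p^{-v_p(x)} = 11^{1} = 11.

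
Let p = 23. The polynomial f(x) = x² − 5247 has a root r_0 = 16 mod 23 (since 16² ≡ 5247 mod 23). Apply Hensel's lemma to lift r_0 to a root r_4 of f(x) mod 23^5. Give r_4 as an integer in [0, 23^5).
r_4 = 5550721 (mod 6436343)

Hensel's recurrence: r_{i+1} = r_i − f(r_i)·(f′(r_i))^{-1} mod 23^{i+2}, with f′(x) = 2x. Iterate:
  r_0 = 16 (mod 23)
  r_1 = 453 (mod 529)
  r_2 = 2569 (mod 12167)
  r_3 = 233742 (mod 279841)
  r_4 = 5550721 (mod 6436343)
Final: r_4 = 5550721, and one checks f(r_4) ≡ 0 mod 23^5.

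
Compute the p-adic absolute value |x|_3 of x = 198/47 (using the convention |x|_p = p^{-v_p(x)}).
|198/47|_3 = 1/9

Step 1 — compute v_3(x) by factoring powers of 3 out of the numerator and denominator: v_3(198/47) = 2. Step 2 — apply |x|_p = p^{-v_p(x)} = 3^{-2} = 1/9.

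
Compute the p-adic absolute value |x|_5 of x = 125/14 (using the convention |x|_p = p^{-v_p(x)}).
|125/14|_5 = 1/125

Step 1 — compute v_5(x) by factoring powers of 5 out of the numerator and denominator: v_5(125/14) = 3. Step 2 — apply |x|_p = p^{-v_p(x)} = 5^{-3} = 1/125.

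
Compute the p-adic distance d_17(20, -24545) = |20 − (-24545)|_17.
d_17(20, -24545) = 1/4913

Step 1 — x − y = 20 − (-24545) = 24565. Step 2 — v_17(24565) = 3 (factor: 24565 = (17^3 · 5); the sign does not affect v_p). Step 3 — |x − y|_17 = 17^{-3} = 1/4913.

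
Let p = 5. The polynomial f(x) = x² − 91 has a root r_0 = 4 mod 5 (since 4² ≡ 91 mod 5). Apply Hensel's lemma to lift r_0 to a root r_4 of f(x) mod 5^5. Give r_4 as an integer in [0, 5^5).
r_4 = 2279 (mod 3125)

Hensel's recurrence: r_{i+1} = r_i − f(r_i)·(f′(r_i))^{-1} mod 5^{i+2}, with f′(x) = 2x. Iterate:
  r_0 = 4 (mod 5)
  r_1 = 4 (mod 25)
  r_2 = 29 (mod 125)
  r_3 = 404 (mod 625)
  r_4 = 2279 (mod 3125)
Final: r_4 = 2279, and one checks f(r_4) ≡ 0 mod 5^5.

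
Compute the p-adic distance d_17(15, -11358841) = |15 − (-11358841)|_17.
d_17(15, -11358841) = 1/1419857

Step 1 — x − y = 15 − (-11358841) = 11358856. Step 2 — v_17(11358856) = 5 (factor: 11358856 = (17^5 · 8); the sign does not affect v_p). Step 3 — |x − y|_17 = 17^{-5} = 1/1419857.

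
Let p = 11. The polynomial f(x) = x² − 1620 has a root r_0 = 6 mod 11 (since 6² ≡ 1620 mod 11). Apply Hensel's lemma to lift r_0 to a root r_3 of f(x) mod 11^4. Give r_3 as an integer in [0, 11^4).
r_3 = 1348 (mod 14641)

Hensel's recurrence: r_{i+1} = r_i − f(r_i)·(f′(r_i))^{-1} mod 11^{i+2}, with f′(x) = 2x. Iterate:
  r_0 = 6 (mod 11)
  r_1 = 17 (mod 121)
  r_2 = 17 (mod 1331)
  r_3 = 1348 (mod 14641)
Final: r_3 = 1348, and one checks f(r_3) ≡ 0 mod 11^4.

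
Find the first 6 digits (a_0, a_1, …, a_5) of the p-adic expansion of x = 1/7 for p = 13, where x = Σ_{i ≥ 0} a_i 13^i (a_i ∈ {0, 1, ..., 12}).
(a_0, …, a_5) = (2, 11, 1, 11, 1, 11)

v_13(1/7) = 0 (numerator and denominator both coprime to 13), so x ∈ ℤ_13^×. Compute digits iteratively via a_i = x_i mod 13, x_{i+1} = (x_i − a_i)/13, with x_0 = x:
  x_0 = 1/7;  a_0 = 2;  x_1 = (x_0 − 2)/13 = -1/7
  x_1 = -1/7;  a_1 = 11;  x_2 = (x_1 − 11)/13 = -6/7
  x_2 = -6/7;  a_2 = 1;  x_3 = (x_2 − 1)/13 = -1/7
  x_3 = -1/7;  a_3 = 11;  x_4 = (x_3 − 11)/13 = -6/7
  x_4 = -6/7;  a_4 = 1;  x_5 = (x_4 − 1)/13 = -1/7
  x_5 = -1/7;  a_5 = 11;  x_6 = (x_5 − 11)/13 = -6/7
Digits: (2, 11, 1, 11, 1, 11).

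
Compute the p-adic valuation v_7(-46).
v_7(-46) = 0

v_7(n) is the largest exponent k such that 7^k divides n. Factor out: -46 = -7^0 · 46. (Sign doesn't affect v_p.) So v_7(-46) = 0.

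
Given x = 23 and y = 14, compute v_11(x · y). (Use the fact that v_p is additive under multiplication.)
v_11(322) = 0

v_p(x) = 0 (factor: 23 = 11^0 · 23); v_p(y) = 0 (factor: 14 = 11^0 · 14). Additivity: v_p(xy) = v_p(x) + v_p(y) = 0 + 0 = 0. (Direct check: xy = 322 = 11^0 · (322).)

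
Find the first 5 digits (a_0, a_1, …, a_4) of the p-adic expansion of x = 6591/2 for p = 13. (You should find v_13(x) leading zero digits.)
(a_0, …, a_4) = (0, 0, 0, 8, 6)

v_13(6591/2) = 3, so a_0 = ... = a_2 = 0. Factor out: x = 13^3 · u with u = 3/2 a unit in ℤ_13. Expand u iteratively via a_{v+i} = u_i mod 13, u_{i+1} = (u_i − a_{v+i})/13:
  u_0 = 3/2;  a_3 = 8;  u_1 = (u_0 − 8)/13 = -1/2
  u_1 = -1/2;  a_4 = 6;  u_2 = (u_1 − 6)/13 = -1/2
Digits: (0, 0, 0, 8, 6).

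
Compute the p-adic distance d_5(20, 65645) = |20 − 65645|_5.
d_5(20, 65645) = 1/3125

Step 1 — x − y = 20 − 65645 = -65625. Step 2 — v_5(-65625) = 5 (factor: -65625 = −(5^5 · 21); the sign does not affect v_p). Step 3 — |x − y|_5 = 5^{-5} = 1/3125.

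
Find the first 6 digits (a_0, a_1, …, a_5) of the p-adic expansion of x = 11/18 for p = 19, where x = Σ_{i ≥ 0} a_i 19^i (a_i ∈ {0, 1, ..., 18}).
(a_0, …, a_5) = (8, 7, 7, 7, 7, 7)

v_19(11/18) = 0 (numerator and denominator both coprime to 19), so x ∈ ℤ_19^×. Compute digits iteratively via a_i = x_i mod 19, x_{i+1} = (x_i − a_i)/19, with x_0 = x:
  x_0 = 11/18;  a_0 = 8;  x_1 = (x_0 − 8)/19 = -7/18
  x_1 = -7/18;  a_1 = 7;  x_2 = (x_1 − 7)/19 = -7/18
  x_2 = -7/18;  a_2 = 7;  x_3 = (x_2 − 7)/19 = -7/18
  x_3 = -7/18;  a_3 = 7;  x_4 = (x_3 − 7)/19 = -7/18
  x_4 = -7/18;  a_4 = 7;  x_5 = (x_4 − 7)/19 = -7/18
  x_5 = -7/18;  a_5 = 7;  x_6 = (x_5 − 7)/19 = -7/18
Digits: (8, 7, 7, 7, 7, 7).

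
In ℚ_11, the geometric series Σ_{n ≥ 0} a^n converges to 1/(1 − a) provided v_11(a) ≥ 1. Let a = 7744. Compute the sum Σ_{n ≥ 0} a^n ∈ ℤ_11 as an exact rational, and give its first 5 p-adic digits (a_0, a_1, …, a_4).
Σ a^n = 1/(1 − a) = -1/7743;  first 5 digits = (1, 0, 9, 5, 4)

v_11(a) = 2 ≥ 1, so the series converges in ℤ_11 to 1/(1 − a) = 1/(1 − 7744) = -1/7743. Expand this rational in ℤ_11: compute digits iteratively via d_i = x_i mod 11, x_{i+1} = (x_i − d_i)/11. The first 5 digits are (1, 0, 9, 5, 4).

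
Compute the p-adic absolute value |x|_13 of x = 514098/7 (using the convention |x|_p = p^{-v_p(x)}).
|514098/7|_13 = 1/28561

Step 1 — compute v_13(x) by factoring powers of 13 out of the numerator and denominator: v_13(514098/7) = 4. Step 2 — apply |x|_p = p^{-v_p(x)} = 13^{-4} = 1/28561.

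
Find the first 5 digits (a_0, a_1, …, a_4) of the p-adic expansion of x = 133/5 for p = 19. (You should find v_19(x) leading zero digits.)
(a_0, …, a_4) = (0, 9, 11, 7, 11)

v_19(133/5) = 1, so a_0 = ... = a_0 = 0. Factor out: x = 19^1 · u with u = 7/5 a unit in ℤ_19. Expand u iteratively via a_{v+i} = u_i mod 19, u_{i+1} = (u_i − a_{v+i})/19:
  u_0 = 7/5;  a_1 = 9;  u_1 = (u_0 − 9)/19 = -2/5
  u_1 = -2/5;  a_2 = 11;  u_2 = (u_1 − 11)/19 = -3/5
  u_2 = -3/5;  a_3 = 7;  u_3 = (u_2 − 7)/19 = -2/5
  u_3 = -2/5;  a_4 = 11;  u_4 = (u_3 − 11)/19 = -3/5
Digits: (0, 9, 11, 7, 11).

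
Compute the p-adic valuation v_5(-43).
v_5(-43) = 0

v_5(n) is the largest exponent k such that 5^k divides n. Factor out: -43 = -5^0 · 43. (Sign doesn't affect v_p.) So v_5(-43) = 0.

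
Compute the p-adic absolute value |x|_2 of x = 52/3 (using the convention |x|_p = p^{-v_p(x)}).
|52/3|_2 = 1/4

Step 1 — compute v_2(x) by factoring powers of 2 out of the numerator and denominator: v_2(52/3) = 2. Step 2 — apply |x|_p = p^{-v_p(x)} = 2^{-2} = 1/4.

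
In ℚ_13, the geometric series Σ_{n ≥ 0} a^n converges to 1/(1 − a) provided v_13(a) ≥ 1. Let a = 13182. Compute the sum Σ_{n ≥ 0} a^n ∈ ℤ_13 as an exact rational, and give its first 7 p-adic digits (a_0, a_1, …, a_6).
Σ a^n = 1/(1 − a) = -1/13181;  first 7 digits = (1, 0, 0, 6, 0, 0, 10)

v_13(a) = 3 ≥ 1, so the series converges in ℤ_13 to 1/(1 − a) = 1/(1 − 13182) = -1/13181. Expand this rational in ℤ_13: compute digits iteratively via d_i = x_i mod 13, x_{i+1} = (x_i − d_i)/13. The first 7 digits are (1, 0, 0, 6, 0, 0, 10).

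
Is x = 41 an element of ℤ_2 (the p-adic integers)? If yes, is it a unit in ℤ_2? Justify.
x ∈ ℤ_2^× (unit); v_2(x) = 0

ℤ_2 = {x ∈ ℚ_2 : v_2(x) ≥ 0} and ℤ_2^× = {x ∈ ℤ_2 : v_2(x) = 0}. Here v_2(41) = v_2(num) − v_2(den) = 0; compare against these criteria.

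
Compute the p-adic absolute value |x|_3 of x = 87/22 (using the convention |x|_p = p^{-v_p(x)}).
|87/22|_3 = 1/3

Step 1 — compute v_3(x) by factoring powers of 3 out of the numerator and denominator: v_3(87/22) = 1. Step 2 — apply |x|_p = p^{-v_p(x)} = 3^{-1} = 1/3.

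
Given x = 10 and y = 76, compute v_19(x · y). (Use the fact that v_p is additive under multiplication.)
v_19(760) = 1

v_p(x) = 0 (factor: 10 = 19^0 · 10); v_p(y) = 1 (factor: 76 = 19^1 · 4). Additivity: v_p(xy) = v_p(x) + v_p(y) = 0 + 1 = 1. (Direct check: xy = 760 = 19^1 · (40).)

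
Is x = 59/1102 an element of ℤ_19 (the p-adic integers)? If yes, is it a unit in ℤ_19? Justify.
x ∉ ℤ_19 (v_19(x) = -1 < 0)

ℤ_19 = {x ∈ ℚ_19 : v_19(x) ≥ 0} and ℤ_19^× = {x ∈ ℤ_19 : v_19(x) = 0}. Here v_19(59/1102) = v_19(num) − v_19(den) = -1; compare against these criteria.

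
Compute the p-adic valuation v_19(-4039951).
v_19(-4039951) = 4

v_19(n) is the largest exponent k such that 19^k divides n. Factor out: -4039951 = -19^4 · 31. (Sign doesn't affect v_p.) So v_19(-4039951) = 4.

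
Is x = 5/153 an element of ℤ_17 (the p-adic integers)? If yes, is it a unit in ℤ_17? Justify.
x ∉ ℤ_17 (v_17(x) = -1 < 0)

ℤ_17 = {x ∈ ℚ_17 : v_17(x) ≥ 0} and ℤ_17^× = {x ∈ ℤ_17 : v_17(x) = 0}. Here v_17(5/153) = v_17(num) − v_17(den) = -1; compare against these criteria.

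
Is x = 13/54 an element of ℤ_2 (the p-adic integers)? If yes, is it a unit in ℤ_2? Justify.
x ∉ ℤ_2 (v_2(x) = -1 < 0)

ℤ_2 = {x ∈ ℚ_2 : v_2(x) ≥ 0} and ℤ_2^× = {x ∈ ℤ_2 : v_2(x) = 0}. Here v_2(13/54) = v_2(num) − v_2(den) = -1; compare against these criteria.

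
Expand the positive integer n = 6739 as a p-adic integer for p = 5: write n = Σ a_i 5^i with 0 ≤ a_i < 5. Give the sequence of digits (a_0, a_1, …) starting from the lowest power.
(a_0, a_1, …) = (4, 2, 4, 3, 0, 2)

Repeated division by 5 gives the digits low-to-high: 6739 = 4 + 2·5^1 + 4·5^2 + 3·5^3 + 2·5^5. Digit sequence: (4, 2, 4, 3, 0, 2).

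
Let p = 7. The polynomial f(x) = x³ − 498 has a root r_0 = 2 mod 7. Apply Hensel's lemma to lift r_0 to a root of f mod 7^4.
r_3 = 443 (mod 2401)

Hensel: r_{i+1} = r_i − f(r_i)/f′(r_i) mod 7^{i+2}, where f′(x) = 3x². Iterate:
  r_0 = 2 (mod 7)
  r_1 = 2 (mod 49)
  r_2 = 100 (mod 343)
  r_3 = 443 (mod 2401)
Final: r = 443 with f(r) ≡ 0 mod 7^4.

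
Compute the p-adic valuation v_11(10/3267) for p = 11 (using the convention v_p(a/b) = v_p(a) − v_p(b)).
v_11(10/3267) = -2

Factor powers of 11 from the numerator and denominator of the reduced fraction: 10 = 11^0 · 10 and 3267 = 11^2 · 27. Apply v_p(a/b) = v_p(a) − v_p(b): v_11(10/3267) = 0 − 2 = -2.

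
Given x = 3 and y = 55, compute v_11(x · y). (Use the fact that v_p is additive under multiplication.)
v_11(165) = 1

v_p(x) = 0 (factor: 3 = 11^0 · 3); v_p(y) = 1 (factor: 55 = 11^1 · 5). Additivity: v_p(xy) = v_p(x) + v_p(y) = 0 + 1 = 1. (Direct check: xy = 165 = 11^1 · (15).)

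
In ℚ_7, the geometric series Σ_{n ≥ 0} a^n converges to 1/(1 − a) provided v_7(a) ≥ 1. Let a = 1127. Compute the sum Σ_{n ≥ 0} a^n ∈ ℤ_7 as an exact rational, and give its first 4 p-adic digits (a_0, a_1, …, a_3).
Σ a^n = 1/(1 − a) = -1/1126;  first 4 digits = (1, 0, 2, 3)

v_7(a) = 2 ≥ 1, so the series converges in ℤ_7 to 1/(1 − a) = 1/(1 − 1127) = -1/1126. Expand this rational in ℤ_7: compute digits iteratively via d_i = x_i mod 7, x_{i+1} = (x_i − d_i)/7. The first 4 digits are (1, 0, 2, 3).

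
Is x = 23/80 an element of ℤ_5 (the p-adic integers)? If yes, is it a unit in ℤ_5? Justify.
x ∉ ℤ_5 (v_5(x) = -1 < 0)

ℤ_5 = {x ∈ ℚ_5 : v_5(x) ≥ 0} and ℤ_5^× = {x ∈ ℤ_5 : v_5(x) = 0}. Here v_5(23/80) = v_5(num) − v_5(den) = -1; compare against these criteria.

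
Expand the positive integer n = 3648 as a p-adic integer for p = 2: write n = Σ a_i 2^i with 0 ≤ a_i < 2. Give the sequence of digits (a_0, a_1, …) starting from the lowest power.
(a_0, a_1, …) = (0, 0, 0, 0, 0, 0, 1, 0, 0, 1, 1, 1)

Repeated division by 2 gives the digits low-to-high: 3648 = 1·2^6 + 1·2^9 + 1·2^10 + 1·2^11. Digit sequence: (0, 0, 0, 0, 0, 0, 1, 0, 0, 1, 1, 1).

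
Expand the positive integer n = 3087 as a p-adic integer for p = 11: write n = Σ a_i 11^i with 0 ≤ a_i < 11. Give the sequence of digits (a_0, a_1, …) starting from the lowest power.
(a_0, a_1, …) = (7, 5, 3, 2)

Repeated division by 11 gives the digits low-to-high: 3087 = 7 + 5·11^1 + 3·11^2 + 2·11^3. Digit sequence: (7, 5, 3, 2).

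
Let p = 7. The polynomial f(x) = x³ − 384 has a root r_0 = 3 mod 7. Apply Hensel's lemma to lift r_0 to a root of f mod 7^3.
r_2 = 332 (mod 343)

Hensel: r_{i+1} = r_i − f(r_i)/f′(r_i) mod 7^{i+2}, where f′(x) = 3x². Iterate:
  r_0 = 3 (mod 7)
  r_1 = 38 (mod 49)
  r_2 = 332 (mod 343)
Final: r = 332 with f(r) ≡ 0 mod 7^3.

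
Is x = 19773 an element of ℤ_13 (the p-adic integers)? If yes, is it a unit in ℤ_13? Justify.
x ∈ ℤ_13 but not a unit; v_13(x) = 3 > 0

ℤ_13 = {x ∈ ℚ_13 : v_13(x) ≥ 0} and ℤ_13^× = {x ∈ ℤ_13 : v_13(x) = 0}. Here v_13(19773) = v_13(num) − v_13(den) = 3; compare against these criteria.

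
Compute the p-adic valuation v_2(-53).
v_2(-53) = 0

v_2(n) is the largest exponent k such that 2^k divides n. Factor out: -53 = -2^0 · 53. (Sign doesn't affect v_p.) So v_2(-53) = 0.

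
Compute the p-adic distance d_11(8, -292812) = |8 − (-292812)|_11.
d_11(8, -292812) = 1/14641

Step 1 — x − y = 8 − (-292812) = 292820. Step 2 — v_11(292820) = 4 (factor: 292820 = (11^4 · 20); the sign does not affect v_p). Step 3 — |x − y|_11 = 11^{-4} = 1/14641.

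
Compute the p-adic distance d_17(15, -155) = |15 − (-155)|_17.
d_17(15, -155) = 1/17

Step 1 — x − y = 15 − (-155) = 170. Step 2 — v_17(170) = 1 (factor: 170 = (17^1 · 10); the sign does not affect v_p). Step 3 — |x − y|_17 = 17^{-1} = 1/17.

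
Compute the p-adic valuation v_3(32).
v_3(32) = 0

v_3(n) is the largest exponent k such that 3^k divides n. Factor out: 32 = 3^0 · 32. (Sign doesn't affect v_p.) So v_3(32) = 0.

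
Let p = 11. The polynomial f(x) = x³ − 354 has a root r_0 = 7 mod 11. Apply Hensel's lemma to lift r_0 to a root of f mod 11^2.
r_1 = 40 (mod 121)

Hensel: r_{i+1} = r_i − f(r_i)/f′(r_i) mod 11^{i+2}, where f′(x) = 3x². Iterate:
  r_0 = 7 (mod 11)
  r_1 = 40 (mod 121)
Final: r = 40 with f(r) ≡ 0 mod 11^2.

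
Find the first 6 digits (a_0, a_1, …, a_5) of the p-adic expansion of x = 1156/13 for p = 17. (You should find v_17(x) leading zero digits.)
(a_0, …, a_5) = (0, 0, 16, 3, 5, 1)

v_17(1156/13) = 2, so a_0 = ... = a_1 = 0. Factor out: x = 17^2 · u with u = 4/13 a unit in ℤ_17. Expand u iteratively via a_{v+i} = u_i mod 17, u_{i+1} = (u_i − a_{v+i})/17:
  u_0 = 4/13;  a_2 = 16;  u_1 = (u_0 − 16)/17 = -12/13
  u_1 = -12/13;  a_3 = 3;  u_2 = (u_1 − 3)/17 = -3/13
  u_2 = -3/13;  a_4 = 5;  u_3 = (u_2 − 5)/17 = -4/13
  u_3 = -4/13;  a_5 = 1;  u_4 = (u_3 − 1)/17 = -1/13
Digits: (0, 0, 16, 3, 5, 1).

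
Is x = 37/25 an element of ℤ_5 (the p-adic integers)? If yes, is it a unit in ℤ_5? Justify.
x ∉ ℤ_5 (v_5(x) = -2 < 0)

ℤ_5 = {x ∈ ℚ_5 : v_5(x) ≥ 0} and ℤ_5^× = {x ∈ ℤ_5 : v_5(x) = 0}. Here v_5(37/25) = v_5(num) − v_5(den) = -2; compare against these criteria.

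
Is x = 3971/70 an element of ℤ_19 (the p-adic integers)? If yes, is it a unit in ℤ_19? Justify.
x ∈ ℤ_19 but not a unit; v_19(x) = 2 > 0

ℤ_19 = {x ∈ ℚ_19 : v_19(x) ≥ 0} and ℤ_19^× = {x ∈ ℤ_19 : v_19(x) = 0}. Here v_19(3971/70) = v_19(num) − v_19(den) = 2; compare against these criteria.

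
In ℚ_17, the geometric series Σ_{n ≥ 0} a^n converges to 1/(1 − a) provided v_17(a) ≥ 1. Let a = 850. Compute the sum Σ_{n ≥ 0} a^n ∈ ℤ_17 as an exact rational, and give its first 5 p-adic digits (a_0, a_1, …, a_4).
Σ a^n = 1/(1 − a) = -1/849;  first 5 digits = (1, 16, 3, 10, 1)

v_17(a) = 1 ≥ 1, so the series converges in ℤ_17 to 1/(1 − a) = 1/(1 − 850) = -1/849. Expand this rational in ℤ_17: compute digits iteratively via d_i = x_i mod 17, x_{i+1} = (x_i − d_i)/17. The first 5 digits are (1, 16, 3, 10, 1).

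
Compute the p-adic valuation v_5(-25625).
v_5(-25625) = 4

v_5(n) is the largest exponent k such that 5^k divides n. Factor out: -25625 = -5^4 · 41. (Sign doesn't affect v_p.) So v_5(-25625) = 4.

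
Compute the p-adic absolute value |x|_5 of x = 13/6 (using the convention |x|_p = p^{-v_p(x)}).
|13/6|_5 = 1

Step 1 — compute v_5(x) by factoring powers of 5 out of the numerator and denominator: v_5(13/6) = 0. Step 2 — apply |x|_p = p^{-v_p(x)} = 5^{0} = 1.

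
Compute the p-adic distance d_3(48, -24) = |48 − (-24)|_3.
d_3(48, -24) = 1/9

Step 1 — x − y = 48 − (-24) = 72. Step 2 — v_3(72) = 2 (factor: 72 = (3^2 · 8); the sign does not affect v_p). Step 3 — |x − y|_3 = 3^{-2} = 1/9.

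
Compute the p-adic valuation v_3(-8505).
v_3(-8505) = 5

v_3(n) is the largest exponent k such that 3^k divides n. Factor out: -8505 = -3^5 · 35. (Sign doesn't affect v_p.) So v_3(-8505) = 5.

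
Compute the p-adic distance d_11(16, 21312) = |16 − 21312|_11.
d_11(16, 21312) = 1/1331

Step 1 — x − y = 16 − 21312 = -21296. Step 2 — v_11(-21296) = 3 (factor: -21296 = −(11^3 · 16); the sign does not affect v_p). Step 3 — |x − y|_11 = 11^{-3} = 1/1331.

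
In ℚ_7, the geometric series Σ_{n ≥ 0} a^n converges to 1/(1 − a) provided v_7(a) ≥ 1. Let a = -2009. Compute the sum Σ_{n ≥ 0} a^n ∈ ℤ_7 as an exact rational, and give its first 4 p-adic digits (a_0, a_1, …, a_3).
Σ a^n = 1/(1 − a) = 1/2010;  first 4 digits = (1, 0, 1, 1)

v_7(a) = 2 ≥ 1, so the series converges in ℤ_7 to 1/(1 − a) = 1/(1 − (-2009)) = 1/2010. Expand this rational in ℤ_7: compute digits iteratively via d_i = x_i mod 7, x_{i+1} = (x_i − d_i)/7. The first 4 digits are (1, 0, 1, 1).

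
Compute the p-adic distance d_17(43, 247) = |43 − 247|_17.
d_17(43, 247) = 1/17

Step 1 — x − y = 43 − 247 = -204. Step 2 — v_17(-204) = 1 (factor: -204 = −(17^1 · 12); the sign does not affect v_p). Step 3 — |x − y|_17 = 17^{-1} = 1/17.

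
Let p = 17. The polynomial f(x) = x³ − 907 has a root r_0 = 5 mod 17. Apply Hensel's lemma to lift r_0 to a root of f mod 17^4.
r_3 = 62871 (mod 83521)

Hensel: r_{i+1} = r_i − f(r_i)/f′(r_i) mod 17^{i+2}, where f′(x) = 3x². Iterate:
  r_0 = 5 (mod 17)
  r_1 = 158 (mod 289)
  r_2 = 3915 (mod 4913)
  r_3 = 62871 (mod 83521)
Final: r = 62871 with f(r) ≡ 0 mod 17^4.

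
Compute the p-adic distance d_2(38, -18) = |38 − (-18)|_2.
d_2(38, -18) = 1/8

Step 1 — x − y = 38 − (-18) = 56. Step 2 — v_2(56) = 3 (factor: 56 = (2^3 · 7); the sign does not affect v_p). Step 3 — |x − y|_2 = 2^{-3} = 1/8.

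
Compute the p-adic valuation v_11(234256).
v_11(234256) = 4

v_11(n) is the largest exponent k such that 11^k divides n. Factor out: 234256 = 11^4 · 16. (Sign doesn't affect v_p.) So v_11(234256) = 4.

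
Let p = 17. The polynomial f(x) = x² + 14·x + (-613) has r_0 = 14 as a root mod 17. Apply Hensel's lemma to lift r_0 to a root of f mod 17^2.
r_1 = 150 (mod 289)

Hensel: r_{i+1} = r_i − f(r_i)·(f′(r_i))^{-1} mod 17^{i+2}, f′(x) = 2x + 14. Iterate:
  r_0 = 14 (mod 17)
  r_1 = 150 (mod 289)
Final: r = 150 satisfies f(r) ≡ 0 mod 17^2.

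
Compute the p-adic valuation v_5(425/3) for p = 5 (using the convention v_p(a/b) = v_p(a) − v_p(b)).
v_5(425/3) = 2

Factor powers of 5 from the numerator and denominator of the reduced fraction: 425 = 5^2 · 17 and 3 = 5^0 · 3. Apply v_p(a/b) = v_p(a) − v_p(b): v_5(425/3) = 2 − 0 = 2.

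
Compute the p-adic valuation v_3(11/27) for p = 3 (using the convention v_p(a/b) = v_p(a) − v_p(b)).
v_3(11/27) = -3

Factor powers of 3 from the numerator and denominator of the reduced fraction: 11 = 3^0 · 11 and 27 = 3^3 · 1. Apply v_p(a/b) = v_p(a) − v_p(b): v_3(11/27) = 0 − 3 = -3.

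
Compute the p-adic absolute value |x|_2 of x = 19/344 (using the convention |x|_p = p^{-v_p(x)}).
|19/344|_2 = 8

Step 1 — compute v_2(x) by factoring powers of 2 out of the numerator and denominator: v_2(19/344) = -3. Step 2 — apply |x|_p = p^{-v_p(x)} = 2^{3} = 8.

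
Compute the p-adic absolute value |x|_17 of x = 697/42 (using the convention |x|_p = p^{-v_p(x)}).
|697/42|_17 = 1/17

Step 1 — compute v_17(x) by factoring powers of 17 out of the numerator and denominator: v_17(697/42) = 1. Step 2 — apply |x|_p = p^{-v_p(x)} = 17^{-1} = 1/17.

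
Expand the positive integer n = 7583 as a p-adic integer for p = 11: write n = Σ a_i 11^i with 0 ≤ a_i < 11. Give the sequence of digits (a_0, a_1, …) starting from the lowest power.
(a_0, a_1, …) = (4, 7, 7, 5)

Repeated division by 11 gives the digits low-to-high: 7583 = 4 + 7·11^1 + 7·11^2 + 5·11^3. Digit sequence: (4, 7, 7, 5).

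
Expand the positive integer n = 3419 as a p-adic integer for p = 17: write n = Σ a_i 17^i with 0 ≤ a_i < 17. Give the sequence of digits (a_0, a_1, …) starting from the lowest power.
(a_0, a_1, …) = (2, 14, 11)

Repeated division by 17 gives the digits low-to-high: 3419 = 2 + 14·17^1 + 11·17^2. Digit sequence: (2, 14, 11).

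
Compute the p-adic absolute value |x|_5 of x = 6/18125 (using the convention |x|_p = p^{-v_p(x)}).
|6/18125|_5 = 625

Step 1 — compute v_5(x) by factoring powers of 5 out of the numerator and denominator: v_5(6/18125) = -4. Step 2 — apply |x|_p = p^{-v_p(x)} = 5^{4} = 625.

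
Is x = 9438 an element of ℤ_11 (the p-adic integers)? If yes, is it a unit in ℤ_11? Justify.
x ∈ ℤ_11 but not a unit; v_11(x) = 2 > 0

ℤ_11 = {x ∈ ℚ_11 : v_11(x) ≥ 0} and ℤ_11^× = {x ∈ ℤ_11 : v_11(x) = 0}. Here v_11(9438) = v_11(num) − v_11(den) = 2; compare against these criteria.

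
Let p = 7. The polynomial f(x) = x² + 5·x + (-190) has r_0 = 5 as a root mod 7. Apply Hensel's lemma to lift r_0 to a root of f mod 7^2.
r_1 = 47 (mod 49)

Hensel: r_{i+1} = r_i − f(r_i)·(f′(r_i))^{-1} mod 7^{i+2}, f′(x) = 2x + 5. Iterate:
  r_0 = 5 (mod 7)
  r_1 = 47 (mod 49)
Final: r = 47 satisfies f(r) ≡ 0 mod 7^2.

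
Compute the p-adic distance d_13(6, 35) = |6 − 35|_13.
d_13(6, 35) = 1

Step 1 — x − y = 6 − 35 = -29. Step 2 — v_13(-29) = 0 (factor: -29 = −(13^0 · 29); the sign does not affect v_p). Step 3 — |x − y|_13 = 13^{0} = 1.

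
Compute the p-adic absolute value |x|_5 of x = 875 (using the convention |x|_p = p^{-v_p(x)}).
|875|_5 = 1/125

Step 1 — compute v_5(x) by factoring powers of 5 out of the numerator and denominator: v_5(875) = 3. Step 2 — apply |x|_p = p^{-v_p(x)} = 5^{-3} = 1/125.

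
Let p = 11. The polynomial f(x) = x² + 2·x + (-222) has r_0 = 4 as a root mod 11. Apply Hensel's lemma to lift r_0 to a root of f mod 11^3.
r_2 = 895 (mod 1331)

Hensel: r_{i+1} = r_i − f(r_i)·(f′(r_i))^{-1} mod 11^{i+2}, f′(x) = 2x + 2. Iterate:
  r_0 = 4 (mod 11)
  r_1 = 48 (mod 121)
  r_2 = 895 (mod 1331)
Final: r = 895 satisfies f(r) ≡ 0 mod 11^3.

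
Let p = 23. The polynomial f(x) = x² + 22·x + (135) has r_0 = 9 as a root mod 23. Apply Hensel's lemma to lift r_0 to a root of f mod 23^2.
r_1 = 78 (mod 529)

Hensel: r_{i+1} = r_i − f(r_i)·(f′(r_i))^{-1} mod 23^{i+2}, f′(x) = 2x + 22. Iterate:
  r_0 = 9 (mod 23)
  r_1 = 78 (mod 529)
Final: r = 78 satisfies f(r) ≡ 0 mod 23^2.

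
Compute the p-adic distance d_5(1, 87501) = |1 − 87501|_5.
d_5(1, 87501) = 1/3125

Step 1 — x − y = 1 − 87501 = -87500. Step 2 — v_5(-87500) = 5 (factor: -87500 = −(5^5 · 28); the sign does not affect v_p). Step 3 — |x − y|_5 = 5^{-5} = 1/3125.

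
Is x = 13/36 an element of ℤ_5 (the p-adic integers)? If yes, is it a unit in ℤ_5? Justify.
x ∈ ℤ_5^× (unit); v_5(x) = 0

ℤ_5 = {x ∈ ℚ_5 : v_5(x) ≥ 0} and ℤ_5^× = {x ∈ ℤ_5 : v_5(x) = 0}. Here v_5(13/36) = v_5(num) − v_5(den) = 0; compare against these criteria.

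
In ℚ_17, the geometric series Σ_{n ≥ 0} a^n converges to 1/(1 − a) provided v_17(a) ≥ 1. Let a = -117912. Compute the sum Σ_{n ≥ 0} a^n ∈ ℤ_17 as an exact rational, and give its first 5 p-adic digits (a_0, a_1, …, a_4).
Σ a^n = 1/(1 − a) = 1/117913;  first 5 digits = (1, 0, 0, 10, 15)

v_17(a) = 3 ≥ 1, so the series converges in ℤ_17 to 1/(1 − a) = 1/(1 − (-117912)) = 1/117913. Expand this rational in ℤ_17: compute digits iteratively via d_i = x_i mod 17, x_{i+1} = (x_i − d_i)/17. The first 5 digits are (1, 0, 0, 10, 15).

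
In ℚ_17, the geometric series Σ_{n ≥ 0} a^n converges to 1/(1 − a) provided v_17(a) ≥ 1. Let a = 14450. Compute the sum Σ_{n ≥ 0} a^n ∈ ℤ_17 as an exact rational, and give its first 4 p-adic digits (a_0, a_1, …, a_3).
Σ a^n = 1/(1 − a) = -1/14449;  first 4 digits = (1, 0, 16, 2)

v_17(a) = 2 ≥ 1, so the series converges in ℤ_17 to 1/(1 − a) = 1/(1 − 14450) = -1/14449. Expand this rational in ℤ_17: compute digits iteratively via d_i = x_i mod 17, x_{i+1} = (x_i − d_i)/17. The first 4 digits are (1, 0, 16, 2).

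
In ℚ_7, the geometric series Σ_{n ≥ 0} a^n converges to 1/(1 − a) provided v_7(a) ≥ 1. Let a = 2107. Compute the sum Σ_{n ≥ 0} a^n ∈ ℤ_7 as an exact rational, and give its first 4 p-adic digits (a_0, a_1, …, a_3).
Σ a^n = 1/(1 − a) = -1/2106;  first 4 digits = (1, 0, 1, 6)

v_7(a) = 2 ≥ 1, so the series converges in ℤ_7 to 1/(1 − a) = 1/(1 − 2107) = -1/2106. Expand this rational in ℤ_7: compute digits iteratively via d_i = x_i mod 7, x_{i+1} = (x_i − d_i)/7. The first 4 digits are (1, 0, 1, 6).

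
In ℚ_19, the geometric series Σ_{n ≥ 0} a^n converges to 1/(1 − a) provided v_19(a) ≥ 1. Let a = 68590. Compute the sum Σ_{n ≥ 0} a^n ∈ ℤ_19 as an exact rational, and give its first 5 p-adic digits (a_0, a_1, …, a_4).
Σ a^n = 1/(1 − a) = -1/68589;  first 5 digits = (1, 0, 0, 10, 0)

v_19(a) = 3 ≥ 1, so the series converges in ℤ_19 to 1/(1 − a) = 1/(1 − 68590) = -1/68589. Expand this rational in ℤ_19: compute digits iteratively via d_i = x_i mod 19, x_{i+1} = (x_i − d_i)/19. The first 5 digits are (1, 0, 0, 10, 0).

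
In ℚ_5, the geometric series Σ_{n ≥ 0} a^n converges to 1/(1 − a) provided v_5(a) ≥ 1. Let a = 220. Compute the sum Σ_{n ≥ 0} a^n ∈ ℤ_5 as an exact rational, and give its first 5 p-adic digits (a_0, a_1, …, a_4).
Σ a^n = 1/(1 − a) = -1/219;  first 5 digits = (1, 4, 4, 2, 0)

v_5(a) = 1 ≥ 1, so the series converges in ℤ_5 to 1/(1 − a) = 1/(1 − 220) = -1/219. Expand this rational in ℤ_5: compute digits iteratively via d_i = x_i mod 5, x_{i+1} = (x_i − d_i)/5. The first 5 digits are (1, 4, 4, 2, 0).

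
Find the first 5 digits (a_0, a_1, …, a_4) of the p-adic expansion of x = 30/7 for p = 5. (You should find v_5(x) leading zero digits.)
(a_0, …, a_4) = (0, 3, 1, 4, 2)

v_5(30/7) = 1, so a_0 = ... = a_0 = 0. Factor out: x = 5^1 · u with u = 6/7 a unit in ℤ_5. Expand u iteratively via a_{v+i} = u_i mod 5, u_{i+1} = (u_i − a_{v+i})/5:
  u_0 = 6/7;  a_1 = 3;  u_1 = (u_0 − 3)/5 = -3/7
  u_1 = -3/7;  a_2 = 1;  u_2 = (u_1 − 1)/5 = -2/7
  u_2 = -2/7;  a_3 = 4;  u_3 = (u_2 − 4)/5 = -6/7
  u_3 = -6/7;  a_4 = 2;  u_4 = (u_3 − 2)/5 = -4/7
Digits: (0, 3, 1, 4, 2).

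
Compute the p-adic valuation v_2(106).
v_2(106) = 1

v_2(n) is the largest exponent k such that 2^k divides n. Factor out: 106 = 2^1 · 53. (Sign doesn't affect v_p.) So v_2(106) = 1.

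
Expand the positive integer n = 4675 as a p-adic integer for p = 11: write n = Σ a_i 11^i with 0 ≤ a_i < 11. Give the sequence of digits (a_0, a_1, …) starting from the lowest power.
(a_0, a_1, …) = (0, 7, 5, 3)

Repeated division by 11 gives the digits low-to-high: 4675 = 7·11^1 + 5·11^2 + 3·11^3. Digit sequence: (0, 7, 5, 3).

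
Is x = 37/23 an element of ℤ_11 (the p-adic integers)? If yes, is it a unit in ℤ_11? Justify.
x ∈ ℤ_11^× (unit); v_11(x) = 0

ℤ_11 = {x ∈ ℚ_11 : v_11(x) ≥ 0} and ℤ_11^× = {x ∈ ℤ_11 : v_11(x) = 0}. Here v_11(37/23) = v_11(num) − v_11(den) = 0; compare against these criteria.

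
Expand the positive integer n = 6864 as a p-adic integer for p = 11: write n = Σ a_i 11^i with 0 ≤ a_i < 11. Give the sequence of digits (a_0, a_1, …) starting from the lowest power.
(a_0, a_1, …) = (0, 8, 1, 5)

Repeated division by 11 gives the digits low-to-high: 6864 = 8·11^1 + 1·11^2 + 5·11^3. Digit sequence: (0, 8, 1, 5).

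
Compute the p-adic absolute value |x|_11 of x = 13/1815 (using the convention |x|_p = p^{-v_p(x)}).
|13/1815|_11 = 121

Step 1 — compute v_11(x) by factoring powers of 11 out of the numerator and denominator: v_11(13/1815) = -2. Step 2 — apply |x|_p = p^{-v_p(x)} = 11^{2} = 121.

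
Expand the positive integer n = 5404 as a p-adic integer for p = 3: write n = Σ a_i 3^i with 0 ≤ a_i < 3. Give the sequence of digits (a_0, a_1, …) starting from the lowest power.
(a_0, a_1, …) = (1, 1, 0, 2, 0, 1, 1, 2)

Repeated division by 3 gives the digits low-to-high: 5404 = 1 + 1·3^1 + 2·3^3 + 1·3^5 + 1·3^6 + 2·3^7. Digit sequence: (1, 1, 0, 2, 0, 1, 1, 2).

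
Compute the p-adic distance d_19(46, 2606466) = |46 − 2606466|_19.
d_19(46, 2606466) = 1/130321

Step 1 — x − y = 46 − 2606466 = -2606420. Step 2 — v_19(-2606420) = 4 (factor: -2606420 = −(19^4 · 20); the sign does not affect v_p). Step 3 — |x − y|_19 = 19^{-4} = 1/130321.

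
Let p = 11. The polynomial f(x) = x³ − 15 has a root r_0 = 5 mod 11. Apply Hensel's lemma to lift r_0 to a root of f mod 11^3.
r_2 = 907 (mod 1331)

Hensel: r_{i+1} = r_i − f(r_i)/f′(r_i) mod 11^{i+2}, where f′(x) = 3x². Iterate:
  r_0 = 5 (mod 11)
  r_1 = 60 (mod 121)
  r_2 = 907 (mod 1331)
Final: r = 907 with f(r) ≡ 0 mod 11^3.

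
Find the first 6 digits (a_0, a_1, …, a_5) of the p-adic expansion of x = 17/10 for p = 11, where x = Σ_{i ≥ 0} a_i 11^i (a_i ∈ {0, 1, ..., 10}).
(a_0, …, a_5) = (5, 3, 3, 3, 3, 3)

v_11(17/10) = 0 (numerator and denominator both coprime to 11), so x ∈ ℤ_11^×. Compute digits iteratively via a_i = x_i mod 11, x_{i+1} = (x_i − a_i)/11, with x_0 = x:
  x_0 = 17/10;  a_0 = 5;  x_1 = (x_0 − 5)/11 = -3/10
  x_1 = -3/10;  a_1 = 3;  x_2 = (x_1 − 3)/11 = -3/10
  x_2 = -3/10;  a_2 = 3;  x_3 = (x_2 − 3)/11 = -3/10
  x_3 = -3/10;  a_3 = 3;  x_4 = (x_3 − 3)/11 = -3/10
  x_4 = -3/10;  a_4 = 3;  x_5 = (x_4 − 3)/11 = -3/10
  x_5 = -3/10;  a_5 = 3;  x_6 = (x_5 − 3)/11 = -3/10
Digits: (5, 3, 3, 3, 3, 3).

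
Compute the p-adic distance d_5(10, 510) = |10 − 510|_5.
d_5(10, 510) = 1/125

Step 1 — x − y = 10 − 510 = -500. Step 2 — v_5(-500) = 3 (factor: -500 = −(5^3 · 4); the sign does not affect v_p). Step 3 — |x − y|_5 = 5^{-3} = 1/125.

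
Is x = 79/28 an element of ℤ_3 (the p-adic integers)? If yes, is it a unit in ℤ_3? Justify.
x ∈ ℤ_3^× (unit); v_3(x) = 0

ℤ_3 = {x ∈ ℚ_3 : v_3(x) ≥ 0} and ℤ_3^× = {x ∈ ℤ_3 : v_3(x) = 0}. Here v_3(79/28) = v_3(num) − v_3(den) = 0; compare against these criteria.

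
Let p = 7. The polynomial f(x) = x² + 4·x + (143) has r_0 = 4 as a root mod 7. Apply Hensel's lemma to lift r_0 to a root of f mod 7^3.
r_2 = 116 (mod 343)

Hensel: r_{i+1} = r_i − f(r_i)·(f′(r_i))^{-1} mod 7^{i+2}, f′(x) = 2x + 4. Iterate:
  r_0 = 4 (mod 7)
  r_1 = 18 (mod 49)
  r_2 = 116 (mod 343)
Final: r = 116 satisfies f(r) ≡ 0 mod 7^3.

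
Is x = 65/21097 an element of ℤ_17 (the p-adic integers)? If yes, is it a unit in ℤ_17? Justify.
x ∉ ℤ_17 (v_17(x) = -2 < 0)

ℤ_17 = {x ∈ ℚ_17 : v_17(x) ≥ 0} and ℤ_17^× = {x ∈ ℤ_17 : v_17(x) = 0}. Here v_17(65/21097) = v_17(num) − v_17(den) = -2; compare against these criteria.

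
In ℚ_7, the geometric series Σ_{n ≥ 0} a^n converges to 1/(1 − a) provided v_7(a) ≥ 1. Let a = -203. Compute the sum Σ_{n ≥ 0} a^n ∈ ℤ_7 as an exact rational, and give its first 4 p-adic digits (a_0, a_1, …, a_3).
Σ a^n = 1/(1 − a) = 1/204;  first 4 digits = (1, 6, 3, 6)

v_7(a) = 1 ≥ 1, so the series converges in ℤ_7 to 1/(1 − a) = 1/(1 − (-203)) = 1/204. Expand this rational in ℤ_7: compute digits iteratively via d_i = x_i mod 7, x_{i+1} = (x_i − d_i)/7. The first 4 digits are (1, 6, 3, 6).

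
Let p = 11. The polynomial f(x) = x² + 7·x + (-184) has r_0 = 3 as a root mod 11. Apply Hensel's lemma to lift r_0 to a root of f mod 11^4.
r_3 = 12664 (mod 14641)

Hensel: r_{i+1} = r_i − f(r_i)·(f′(r_i))^{-1} mod 11^{i+2}, f′(x) = 2x + 7. Iterate:
  r_0 = 3 (mod 11)
  r_1 = 80 (mod 121)
  r_2 = 685 (mod 1331)
  r_3 = 12664 (mod 14641)
Final: r = 12664 satisfies f(r) ≡ 0 mod 11^4.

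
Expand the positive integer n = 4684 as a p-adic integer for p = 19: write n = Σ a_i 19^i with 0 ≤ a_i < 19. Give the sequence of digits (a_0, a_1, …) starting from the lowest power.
(a_0, a_1, …) = (10, 18, 12)

Repeated division by 19 gives the digits low-to-high: 4684 = 10 + 18·19^1 + 12·19^2. Digit sequence: (10, 18, 12).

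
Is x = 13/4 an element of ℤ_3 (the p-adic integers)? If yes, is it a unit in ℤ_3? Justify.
x ∈ ℤ_3^× (unit); v_3(x) = 0

ℤ_3 = {x ∈ ℚ_3 : v_3(x) ≥ 0} and ℤ_3^× = {x ∈ ℤ_3 : v_3(x) = 0}. Here v_3(13/4) = v_3(num) − v_3(den) = 0; compare against these criteria.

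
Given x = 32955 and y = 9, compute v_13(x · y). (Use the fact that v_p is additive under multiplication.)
v_13(296595) = 3

v_p(x) = 3 (factor: 32955 = 13^3 · 15); v_p(y) = 0 (factor: 9 = 13^0 · 9). Additivity: v_p(xy) = v_p(x) + v_p(y) = 3 + 0 = 3. (Direct check: xy = 296595 = 13^3 · (135).)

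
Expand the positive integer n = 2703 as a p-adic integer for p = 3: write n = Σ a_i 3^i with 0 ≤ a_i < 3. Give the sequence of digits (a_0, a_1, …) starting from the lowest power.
(a_0, a_1, …) = (0, 1, 0, 1, 0, 2, 0, 1)

Repeated division by 3 gives the digits low-to-high: 2703 = 1·3^1 + 1·3^3 + 2·3^5 + 1·3^7. Digit sequence: (0, 1, 0, 1, 0, 2, 0, 1).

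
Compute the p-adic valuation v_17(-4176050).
v_17(-4176050) = 4

v_17(n) is the largest exponent k such that 17^k divides n. Factor out: -4176050 = -17^4 · 50. (Sign doesn't affect v_p.) So v_17(-4176050) = 4.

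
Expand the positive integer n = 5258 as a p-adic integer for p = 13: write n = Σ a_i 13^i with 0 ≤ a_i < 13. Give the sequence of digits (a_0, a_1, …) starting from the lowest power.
(a_0, a_1, …) = (6, 1, 5, 2)

Repeated division by 13 gives the digits low-to-high: 5258 = 6 + 1·13^1 + 5·13^2 + 2·13^3. Digit sequence: (6, 1, 5, 2).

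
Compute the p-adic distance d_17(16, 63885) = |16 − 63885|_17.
d_17(16, 63885) = 1/4913

Step 1 — x − y = 16 − 63885 = -63869. Step 2 — v_17(-63869) = 3 (factor: -63869 = −(17^3 · 13); the sign does not affect v_p). Step 3 — |x − y|_17 = 17^{-3} = 1/4913.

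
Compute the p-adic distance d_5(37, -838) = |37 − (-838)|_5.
d_5(37, -838) = 1/125

Step 1 — x − y = 37 − (-838) = 875. Step 2 — v_5(875) = 3 (factor: 875 = (5^3 · 7); the sign does not affect v_p). Step 3 — |x − y|_5 = 5^{-3} = 1/125.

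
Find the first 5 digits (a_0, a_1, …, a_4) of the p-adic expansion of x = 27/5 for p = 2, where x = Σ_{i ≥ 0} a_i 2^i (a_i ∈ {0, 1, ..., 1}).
(a_0, …, a_4) = (1, 1, 1, 1, 1)

v_2(27/5) = 0 (numerator and denominator both coprime to 2), so x ∈ ℤ_2^×. Compute digits iteratively via a_i = x_i mod 2, x_{i+1} = (x_i − a_i)/2, with x_0 = x:
  x_0 = 27/5;  a_0 = 1;  x_1 = (x_0 − 1)/2 = 11/5
  x_1 = 11/5;  a_1 = 1;  x_2 = (x_1 − 1)/2 = 3/5
  x_2 = 3/5;  a_2 = 1;  x_3 = (x_2 − 1)/2 = -1/5
  x_3 = -1/5;  a_3 = 1;  x_4 = (x_3 − 1)/2 = -3/5
  x_4 = -3/5;  a_4 = 1;  x_5 = (x_4 − 1)/2 = -4/5
Digits: (1, 1, 1, 1, 1).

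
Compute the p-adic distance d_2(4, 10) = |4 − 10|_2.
d_2(4, 10) = 1/2

Step 1 — x − y = 4 − 10 = -6. Step 2 — v_2(-6) = 1 (factor: -6 = −(2^1 · 3); the sign does not affect v_p). Step 3 — |x − y|_2 = 2^{-1} = 1/2.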